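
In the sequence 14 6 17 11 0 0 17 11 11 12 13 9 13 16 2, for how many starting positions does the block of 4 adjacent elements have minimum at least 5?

[14, 6, 17, 11] → min 6  ≥ 5 ✓
[6, 17, 11, 0] → min 0
[17, 11, 0, 0] → min 0
[11, 0, 0, 17] → min 0
[0, 0, 17, 11] → min 0
[0, 17, 11, 11] → min 0
[17, 11, 11, 12] → min 11  ≥ 5 ✓
[11, 11, 12, 13] → min 11  ≥ 5 ✓
[11, 12, 13, 9] → min 9  ≥ 5 ✓
[12, 13, 9, 13] → min 9  ≥ 5 ✓
[13, 9, 13, 16] → min 9  ≥ 5 ✓
[9, 13, 16, 2] → min 2
6 windows satisfy the condition.

6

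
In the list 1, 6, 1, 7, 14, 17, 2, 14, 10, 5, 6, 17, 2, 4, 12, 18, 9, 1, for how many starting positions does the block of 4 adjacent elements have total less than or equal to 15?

1

1 6 1 7 → sum 15  ≤ 15 ✓
6 1 7 14 → sum 28
1 7 14 17 → sum 39
7 14 17 2 → sum 40
14 17 2 14 → sum 47
17 2 14 10 → sum 43
2 14 10 5 → sum 31
14 10 5 6 → sum 35
10 5 6 17 → sum 38
5 6 17 2 → sum 30
6 17 2 4 → sum 29
17 2 4 12 → sum 35
2 4 12 18 → sum 36
4 12 18 9 → sum 43
12 18 9 1 → sum 40
1 window satisfy the condition.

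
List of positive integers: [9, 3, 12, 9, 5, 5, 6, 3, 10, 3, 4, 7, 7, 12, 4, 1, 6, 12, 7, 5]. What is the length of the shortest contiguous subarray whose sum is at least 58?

add 9: running sum 9 < 58
add 3: running sum 12 < 58
add 12: running sum 24 < 58
add 9: running sum 33 < 58
add 5: running sum 38 < 58
add 5: running sum 43 < 58
add 6: running sum 49 < 58
add 3: running sum 52 < 58
end 8: [9, 3, 12, 9, 5, 5, 6, 3, 10] sum 62, len 9
end 9: [9, 3, 12, 9, 5, 5, 6, 3, 10, 3] sum 65, len 10
end 10: [3, 12, 9, 5, 5, 6, 3, 10, 3, 4] sum 60, len 10
end 11: [12, 9, 5, 5, 6, 3, 10, 3, 4, 7] sum 64, len 10
end 12: [9, 5, 5, 6, 3, 10, 3, 4, 7, 7] sum 59, len 10
end 13: [5, 5, 6, 3, 10, 3, 4, 7, 7, 12] sum 62, len 10
end 14: [5, 6, 3, 10, 3, 4, 7, 7, 12, 4] sum 61, len 10
end 15: [5, 6, 3, 10, 3, 4, 7, 7, 12, 4, 1] sum 62, len 11
end 16: [6, 3, 10, 3, 4, 7, 7, 12, 4, 1, 6] sum 63, len 11
end 17: [10, 3, 4, 7, 7, 12, 4, 1, 6, 12] sum 66, len 10
end 18: [4, 7, 7, 12, 4, 1, 6, 12, 7] sum 60, len 9
end 19: [7, 7, 12, 4, 1, 6, 12, 7, 5] sum 61, len 9
Shortest qualifying length: 9.

9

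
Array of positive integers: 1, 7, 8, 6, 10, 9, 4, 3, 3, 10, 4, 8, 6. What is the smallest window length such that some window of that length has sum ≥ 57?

Extend right; whenever the sum reaches 57, record the length and shrink from the left:
add 1: running sum 1 < 57
add 7: running sum 8 < 57
add 8: running sum 16 < 57
add 6: running sum 22 < 57
add 10: running sum 32 < 57
add 9: running sum 41 < 57
add 4: running sum 45 < 57
add 3: running sum 48 < 57
add 3: running sum 51 < 57
end 9: [7, 8, 6, 10, 9, 4, 3, 3, 10] sum 60, len 9
end 10: [8, 6, 10, 9, 4, 3, 3, 10, 4] sum 57, len 9
end 11: [6, 10, 9, 4, 3, 3, 10, 4, 8] sum 57, len 9
end 12: [10, 9, 4, 3, 3, 10, 4, 8, 6] sum 57, len 9
Shortest qualifying length: 9.

9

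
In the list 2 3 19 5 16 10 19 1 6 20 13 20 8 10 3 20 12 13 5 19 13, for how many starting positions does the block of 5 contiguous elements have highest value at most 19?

6

(2, 3, 19, 5, 16) → max 19  ≤ 19 ✓
(3, 19, 5, 16, 10) → max 19  ≤ 19 ✓
(19, 5, 16, 10, 19) → max 19  ≤ 19 ✓
(5, 16, 10, 19, 1) → max 19  ≤ 19 ✓
(16, 10, 19, 1, 6) → max 19  ≤ 19 ✓
(10, 19, 1, 6, 20) → max 20
(19, 1, 6, 20, 13) → max 20
(1, 6, 20, 13, 20) → max 20
(6, 20, 13, 20, 8) → max 20
(20, 13, 20, 8, 10) → max 20
(13, 20, 8, 10, 3) → max 20
(20, 8, 10, 3, 20) → max 20
(8, 10, 3, 20, 12) → max 20
(10, 3, 20, 12, 13) → max 20
(3, 20, 12, 13, 5) → max 20
(20, 12, 13, 5, 19) → max 20
(12, 13, 5, 19, 13) → max 19  ≤ 19 ✓
6 windows satisfy the condition.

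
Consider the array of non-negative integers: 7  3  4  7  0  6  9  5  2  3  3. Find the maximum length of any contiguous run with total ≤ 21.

add 7: [7] sum 7, len 1
add 3: [7, 3] sum 10, len 2
add 4: [7, 3, 4] sum 14, len 3
add 7: [7, 3, 4, 7] sum 21, len 4
add 0: [7, 3, 4, 7, 0] sum 21, len 5
add 6: [3, 4, 7, 0, 6] sum 20, len 5
add 9: [0, 6, 9] sum 15, len 3
add 5: [0, 6, 9, 5] sum 20, len 4
add 2: [9, 5, 2] sum 16, len 3
add 3: [9, 5, 2, 3] sum 19, len 4
add 3: [5, 2, 3, 3] sum 13, len 4
Longest length seen: 5.

5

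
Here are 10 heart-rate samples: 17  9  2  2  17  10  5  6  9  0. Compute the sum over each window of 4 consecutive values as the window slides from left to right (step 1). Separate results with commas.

17 9 2 2 → sum 30
9 2 2 17 → sum 30
2 2 17 10 → sum 31
2 17 10 5 → sum 34
17 10 5 6 → sum 38
10 5 6 9 → sum 30
5 6 9 0 → sum 20

30, 30, 31, 34, 38, 30, 20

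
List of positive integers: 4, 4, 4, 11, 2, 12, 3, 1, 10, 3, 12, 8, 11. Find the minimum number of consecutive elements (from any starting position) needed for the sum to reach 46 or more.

add 4: running sum 4 < 46
add 4: running sum 8 < 46
add 4: running sum 12 < 46
add 11: running sum 23 < 46
add 2: running sum 25 < 46
add 12: running sum 37 < 46
add 3: running sum 40 < 46
add 1: running sum 41 < 46
add 10: shortest ending here [4, 4, 11, 2, 12, 3, 1, 10] sum 47, len 8
add 3: shortest ending here [4, 11, 2, 12, 3, 1, 10, 3] sum 46, len 8
add 12: shortest ending here [11, 2, 12, 3, 1, 10, 3, 12] sum 54, len 8
add 8: shortest ending here [12, 3, 1, 10, 3, 12, 8] sum 49, len 7
add 11: shortest ending here [3, 1, 10, 3, 12, 8, 11] sum 48, len 7
Shortest qualifying length: 7.

7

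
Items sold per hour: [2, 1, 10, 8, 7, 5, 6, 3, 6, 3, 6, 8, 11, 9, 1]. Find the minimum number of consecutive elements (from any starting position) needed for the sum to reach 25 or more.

3

add 2: running sum 2 < 25
add 1: running sum 3 < 25
add 10: running sum 13 < 25
add 8: running sum 21 < 25
add 7: shortest ending here [10, 8, 7] sum 25, len 3
add 5: shortest ending here [10, 8, 7, 5] sum 30, len 4
add 6: shortest ending here [8, 7, 5, 6] sum 26, len 4
add 3: shortest ending here [8, 7, 5, 6, 3] sum 29, len 5
add 6: shortest ending here [7, 5, 6, 3, 6] sum 27, len 5
add 3: shortest ending here [7, 5, 6, 3, 6, 3] sum 30, len 6
add 6: shortest ending here [5, 6, 3, 6, 3, 6] sum 29, len 6
add 8: shortest ending here [3, 6, 3, 6, 8] sum 26, len 5
add 11: shortest ending here [6, 8, 11] sum 25, len 3
add 9: shortest ending here [8, 11, 9] sum 28, len 3
add 1: shortest ending here [8, 11, 9, 1] sum 29, len 4
Shortest qualifying length: 3.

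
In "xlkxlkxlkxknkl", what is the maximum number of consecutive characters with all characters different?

3

[x] len 1
[x, l] len 2
[x, l, k] len 3
[l, k, x] len 3
[k, x, l] len 3
[x, l, k] len 3
[l, k, x] len 3
[k, x, l] len 3
[x, l, k] len 3
[l, k, x] len 3
[x, k] len 2
[x, k, n] len 3
[n, k] len 2
[n, k, l] len 3
Longest all-distinct length: 3.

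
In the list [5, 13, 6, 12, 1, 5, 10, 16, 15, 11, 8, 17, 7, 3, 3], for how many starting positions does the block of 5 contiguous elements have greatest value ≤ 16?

(5, 13, 6, 12, 1) → max 13  ≤ 16 ✓
(13, 6, 12, 1, 5) → max 13  ≤ 16 ✓
(6, 12, 1, 5, 10) → max 12  ≤ 16 ✓
(12, 1, 5, 10, 16) → max 16  ≤ 16 ✓
(1, 5, 10, 16, 15) → max 16  ≤ 16 ✓
(5, 10, 16, 15, 11) → max 16  ≤ 16 ✓
(10, 16, 15, 11, 8) → max 16  ≤ 16 ✓
(16, 15, 11, 8, 17) → max 17
(15, 11, 8, 17, 7) → max 17
(11, 8, 17, 7, 3) → max 17
(8, 17, 7, 3, 3) → max 17
7 windows satisfy the condition.

7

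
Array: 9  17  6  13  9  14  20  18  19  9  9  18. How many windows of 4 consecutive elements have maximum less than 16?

[9, 17, 6, 13] → max 17
[17, 6, 13, 9] → max 17
[6, 13, 9, 14] → max 14  < 16 ✓
[13, 9, 14, 20] → max 20
[9, 14, 20, 18] → max 20
[14, 20, 18, 19] → max 20
[20, 18, 19, 9] → max 20
[18, 19, 9, 9] → max 19
[19, 9, 9, 18] → max 19
1 window satisfy the condition.

1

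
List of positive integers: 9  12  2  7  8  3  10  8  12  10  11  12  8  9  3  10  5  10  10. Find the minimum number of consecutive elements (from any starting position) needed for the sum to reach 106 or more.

Extend right; whenever the sum reaches 106, record the length and shrink from the left:
add 9: running sum 9 < 106
add 12: running sum 21 < 106
add 2: running sum 23 < 106
add 7: running sum 30 < 106
add 8: running sum 38 < 106
add 3: running sum 41 < 106
add 10: running sum 51 < 106
add 8: running sum 59 < 106
add 12: running sum 71 < 106
add 10: running sum 81 < 106
add 11: running sum 92 < 106
add 12: running sum 104 < 106
add 8: shortest ending here [9, 12, 2, 7, 8, 3, 10, 8, 12, 10, 11, 12, 8] sum 112, len 13
add 9: shortest ending here [12, 2, 7, 8, 3, 10, 8, 12, 10, 11, 12, 8, 9] sum 112, len 13
add 3: shortest ending here [12, 2, 7, 8, 3, 10, 8, 12, 10, 11, 12, 8, 9, 3] sum 115, len 14
add 10: shortest ending here [7, 8, 3, 10, 8, 12, 10, 11, 12, 8, 9, 3, 10] sum 111, len 13
add 5: shortest ending here [8, 3, 10, 8, 12, 10, 11, 12, 8, 9, 3, 10, 5] sum 109, len 13
add 10: shortest ending here [10, 8, 12, 10, 11, 12, 8, 9, 3, 10, 5, 10] sum 108, len 12
add 10: shortest ending here [8, 12, 10, 11, 12, 8, 9, 3, 10, 5, 10, 10] sum 108, len 12
Shortest qualifying length: 12.

12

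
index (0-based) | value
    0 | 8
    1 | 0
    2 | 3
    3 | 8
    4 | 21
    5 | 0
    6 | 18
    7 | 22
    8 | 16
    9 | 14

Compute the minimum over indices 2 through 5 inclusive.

Elements at indices 2..5: 3, 8, 21, 0
min(3, 8, 21, 0) = 0

0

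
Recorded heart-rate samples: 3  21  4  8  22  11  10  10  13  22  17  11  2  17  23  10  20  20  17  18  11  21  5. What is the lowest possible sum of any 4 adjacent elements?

Each size-4 window and its sum:
3 21 4 8 → sum 36
21 4 8 22 → sum 55
4 8 22 11 → sum 45
8 22 11 10 → sum 51
22 11 10 10 → sum 53
11 10 10 13 → sum 44
10 10 13 22 → sum 55
10 13 22 17 → sum 62
13 22 17 11 → sum 63
22 17 11 2 → sum 52
17 11 2 17 → sum 47
11 2 17 23 → sum 53
2 17 23 10 → sum 52
17 23 10 20 → sum 70
23 10 20 20 → sum 73
10 20 20 17 → sum 67
20 20 17 18 → sum 75
20 17 18 11 → sum 66
17 18 11 21 → sum 67
18 11 21 5 → sum 55
Lowest of these is 36.

36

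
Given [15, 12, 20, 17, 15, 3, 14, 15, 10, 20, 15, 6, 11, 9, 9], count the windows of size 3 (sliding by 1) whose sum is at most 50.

12

[15, 12, 20] → sum 47  ≤ 50 ✓
[12, 20, 17] → sum 49  ≤ 50 ✓
[20, 17, 15] → sum 52
[17, 15, 3] → sum 35  ≤ 50 ✓
[15, 3, 14] → sum 32  ≤ 50 ✓
[3, 14, 15] → sum 32  ≤ 50 ✓
[14, 15, 10] → sum 39  ≤ 50 ✓
[15, 10, 20] → sum 45  ≤ 50 ✓
[10, 20, 15] → sum 45  ≤ 50 ✓
[20, 15, 6] → sum 41  ≤ 50 ✓
[15, 6, 11] → sum 32  ≤ 50 ✓
[6, 11, 9] → sum 26  ≤ 50 ✓
[11, 9, 9] → sum 29  ≤ 50 ✓
12 windows satisfy the condition.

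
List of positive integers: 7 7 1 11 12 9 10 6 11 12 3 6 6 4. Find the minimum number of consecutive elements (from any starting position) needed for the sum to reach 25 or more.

3

add 7: running sum 7 < 25
add 7: running sum 14 < 25
add 1: running sum 15 < 25
add 11: shortest ending here [7, 7, 1, 11] sum 26, len 4
add 12: shortest ending here [7, 1, 11, 12] sum 31, len 4
add 9: shortest ending here [11, 12, 9] sum 32, len 3
add 10: shortest ending here [12, 9, 10] sum 31, len 3
add 6: shortest ending here [9, 10, 6] sum 25, len 3
add 11: shortest ending here [10, 6, 11] sum 27, len 3
add 12: shortest ending here [6, 11, 12] sum 29, len 3
add 3: shortest ending here [11, 12, 3] sum 26, len 3
add 6: shortest ending here [11, 12, 3, 6] sum 32, len 4
add 6: shortest ending here [12, 3, 6, 6] sum 27, len 4
add 4: shortest ending here [12, 3, 6, 6, 4] sum 31, len 5
Shortest qualifying length: 3.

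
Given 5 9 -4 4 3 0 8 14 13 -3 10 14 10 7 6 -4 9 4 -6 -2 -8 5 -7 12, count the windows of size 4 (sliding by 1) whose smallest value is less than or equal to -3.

(5, 9, -4, 4) → min -4  ≤ -3 ✓
(9, -4, 4, 3) → min -4  ≤ -3 ✓
(-4, 4, 3, 0) → min -4  ≤ -3 ✓
(4, 3, 0, 8) → min 0
(3, 0, 8, 14) → min 0
(0, 8, 14, 13) → min 0
(8, 14, 13, -3) → min -3  ≤ -3 ✓
(14, 13, -3, 10) → min -3  ≤ -3 ✓
(13, -3, 10, 14) → min -3  ≤ -3 ✓
(-3, 10, 14, 10) → min -3  ≤ -3 ✓
(10, 14, 10, 7) → min 7
(14, 10, 7, 6) → min 6
(10, 7, 6, -4) → min -4  ≤ -3 ✓
(7, 6, -4, 9) → min -4  ≤ -3 ✓
(6, -4, 9, 4) → min -4  ≤ -3 ✓
(-4, 9, 4, -6) → min -6  ≤ -3 ✓
(9, 4, -6, -2) → min -6  ≤ -3 ✓
(4, -6, -2, -8) → min -8  ≤ -3 ✓
(-6, -2, -8, 5) → min -8  ≤ -3 ✓
(-2, -8, 5, -7) → min -8  ≤ -3 ✓
(-8, 5, -7, 12) → min -8  ≤ -3 ✓
16 windows satisfy the condition.

16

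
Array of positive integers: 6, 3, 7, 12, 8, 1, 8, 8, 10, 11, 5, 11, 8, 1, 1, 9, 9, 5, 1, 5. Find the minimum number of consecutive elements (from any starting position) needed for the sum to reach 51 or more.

6

Extend right; whenever the sum reaches 51, record the length and shrink from the left:
add 6: running sum 6 < 51
add 3: running sum 9 < 51
add 7: running sum 16 < 51
add 12: running sum 28 < 51
add 8: running sum 36 < 51
add 1: running sum 37 < 51
add 8: running sum 45 < 51
end 7: [6, 3, 7, 12, 8, 1, 8, 8] sum 53, len 8
end 8: [7, 12, 8, 1, 8, 8, 10] sum 54, len 7
end 9: [12, 8, 1, 8, 8, 10, 11] sum 58, len 7
end 10: [8, 1, 8, 8, 10, 11, 5] sum 51, len 7
end 11: [8, 8, 10, 11, 5, 11] sum 53, len 6
end 12: [8, 10, 11, 5, 11, 8] sum 53, len 6
end 13: [8, 10, 11, 5, 11, 8, 1] sum 54, len 7
end 14: [8, 10, 11, 5, 11, 8, 1, 1] sum 55, len 8
end 15: [10, 11, 5, 11, 8, 1, 1, 9] sum 56, len 8
end 16: [11, 5, 11, 8, 1, 1, 9, 9] sum 55, len 8
end 17: [11, 5, 11, 8, 1, 1, 9, 9, 5] sum 60, len 9
end 18: [11, 5, 11, 8, 1, 1, 9, 9, 5, 1] sum 61, len 10
end 19: [5, 11, 8, 1, 1, 9, 9, 5, 1, 5] sum 55, len 10
Shortest qualifying length: 6.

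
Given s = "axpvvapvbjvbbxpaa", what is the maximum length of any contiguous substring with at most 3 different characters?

6

[a] 1 distinct, len 1
[a, x] 2 distinct, len 2
[a, x, p] 3 distinct, len 3
[x, p, v] 3 distinct, len 3
[x, p, v, v] 3 distinct, len 4
[p, v, v, a] 3 distinct, len 4
[p, v, v, a, p] 3 distinct, len 5
[p, v, v, a, p, v] 3 distinct, len 6
[p, v, b] 3 distinct, len 3
[v, b, j] 3 distinct, len 3
[v, b, j, v] 3 distinct, len 4
[v, b, j, v, b] 3 distinct, len 5
[v, b, j, v, b, b] 3 distinct, len 6
[v, b, b, x] 3 distinct, len 4
[b, b, x, p] 3 distinct, len 4
[x, p, a] 3 distinct, len 3
[x, p, a, a] 3 distinct, len 4
Longest length with ≤3 distinct: 6.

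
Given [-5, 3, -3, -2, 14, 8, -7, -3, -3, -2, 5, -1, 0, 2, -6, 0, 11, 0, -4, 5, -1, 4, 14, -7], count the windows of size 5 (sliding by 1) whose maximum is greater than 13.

-5 3 -3 -2 14 → max 14  > 13 ✓
3 -3 -2 14 8 → max 14  > 13 ✓
-3 -2 14 8 -7 → max 14  > 13 ✓
-2 14 8 -7 -3 → max 14  > 13 ✓
14 8 -7 -3 -3 → max 14  > 13 ✓
8 -7 -3 -3 -2 → max 8
-7 -3 -3 -2 5 → max 5
-3 -3 -2 5 -1 → max 5
-3 -2 5 -1 0 → max 5
-2 5 -1 0 2 → max 5
5 -1 0 2 -6 → max 5
-1 0 2 -6 0 → max 2
0 2 -6 0 11 → max 11
2 -6 0 11 0 → max 11
-6 0 11 0 -4 → max 11
0 11 0 -4 5 → max 11
11 0 -4 5 -1 → max 11
0 -4 5 -1 4 → max 5
-4 5 -1 4 14 → max 14  > 13 ✓
5 -1 4 14 -7 → max 14  > 13 ✓
7 windows satisfy the condition.

7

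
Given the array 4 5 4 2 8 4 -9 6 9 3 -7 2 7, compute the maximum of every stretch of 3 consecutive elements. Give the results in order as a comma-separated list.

5, 5, 8, 8, 8, 6, 9, 9, 9, 3, 7

Sliding a size-3 window across the 13 values:
4 5 4 → max 5
5 4 2 → max 5
4 2 8 → max 8
2 8 4 → max 8
8 4 -9 → max 8
4 -9 6 → max 6
-9 6 9 → max 9
6 9 3 → max 9
9 3 -7 → max 9
3 -7 2 → max 3
-7 2 7 → max 7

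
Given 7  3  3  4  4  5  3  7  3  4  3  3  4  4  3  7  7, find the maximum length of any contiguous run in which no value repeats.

[7] len 1
[7, 3] len 2
[3] len 1
[3, 4] len 2
[4] len 1
[4, 5] len 2
[4, 5, 3] len 3
[4, 5, 3, 7] len 4
[7, 3] len 2
[7, 3, 4] len 3
[4, 3] len 2
[3] len 1
[3, 4] len 2
[4] len 1
[4, 3] len 2
[4, 3, 7] len 3
[7] len 1
Longest all-distinct length: 4.

4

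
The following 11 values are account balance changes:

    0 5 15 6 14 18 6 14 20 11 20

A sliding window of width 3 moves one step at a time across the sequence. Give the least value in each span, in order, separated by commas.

0, 5, 6, 6, 6, 6, 6, 11, 11

[0, 5, 15] → min 0
[5, 15, 6] → min 5
[15, 6, 14] → min 6
[6, 14, 18] → min 6
[14, 18, 6] → min 6
[18, 6, 14] → min 6
[6, 14, 20] → min 6
[14, 20, 11] → min 11
[20, 11, 20] → min 11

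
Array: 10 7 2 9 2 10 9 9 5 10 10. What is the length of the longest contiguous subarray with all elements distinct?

4

[10] len 1
[10, 7] len 2
[10, 7, 2] len 3
[10, 7, 2, 9] len 4
[9, 2] len 2
[9, 2, 10] len 3
[2, 10, 9] len 3
[9] len 1
[9, 5] len 2
[9, 5, 10] len 3
[10] len 1
Longest all-distinct length: 4.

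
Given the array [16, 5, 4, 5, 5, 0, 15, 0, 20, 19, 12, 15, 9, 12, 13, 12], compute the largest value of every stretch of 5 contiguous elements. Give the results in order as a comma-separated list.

16, 5, 15, 15, 20, 20, 20, 20, 20, 19, 15, 15

16 5 4 5 5 → max 16
5 4 5 5 0 → max 5
4 5 5 0 15 → max 15
5 5 0 15 0 → max 15
5 0 15 0 20 → max 20
0 15 0 20 19 → max 20
15 0 20 19 12 → max 20
0 20 19 12 15 → max 20
20 19 12 15 9 → max 20
19 12 15 9 12 → max 19
12 15 9 12 13 → max 15
15 9 12 13 12 → max 15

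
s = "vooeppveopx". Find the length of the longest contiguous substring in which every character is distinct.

5

[v] len 1
[v, o] len 2
[o] len 1
[o, e] len 2
[o, e, p] len 3
[p] len 1
[p, v] len 2
[p, v, e] len 3
[p, v, e, o] len 4
[v, e, o, p] len 4
[v, e, o, p, x] len 5
Longest all-distinct length: 5.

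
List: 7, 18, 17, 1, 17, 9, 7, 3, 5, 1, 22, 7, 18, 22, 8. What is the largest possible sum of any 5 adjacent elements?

Window sums for each of the 11 positions:
(7, 18, 17, 1, 17) → sum 60
(18, 17, 1, 17, 9) → sum 62
(17, 1, 17, 9, 7) → sum 51
(1, 17, 9, 7, 3) → sum 37
(17, 9, 7, 3, 5) → sum 41
(9, 7, 3, 5, 1) → sum 25
(7, 3, 5, 1, 22) → sum 38
(3, 5, 1, 22, 7) → sum 38
(5, 1, 22, 7, 18) → sum 53
(1, 22, 7, 18, 22) → sum 70
(22, 7, 18, 22, 8) → sum 77
Largest of these is 77.

77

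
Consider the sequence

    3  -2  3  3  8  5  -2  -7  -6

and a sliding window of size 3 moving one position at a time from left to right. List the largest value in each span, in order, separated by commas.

3 -2 3 → max 3
-2 3 3 → max 3
3 3 8 → max 8
3 8 5 → max 8
8 5 -2 → max 8
5 -2 -7 → max 5
-2 -7 -6 → max -2

3, 3, 8, 8, 8, 5, -2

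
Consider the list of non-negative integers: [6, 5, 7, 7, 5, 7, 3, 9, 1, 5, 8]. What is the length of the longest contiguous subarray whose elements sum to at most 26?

[6] sum 6 len 1
[6, 5] sum 11 len 2
[6, 5, 7] sum 18 len 3
[6, 5, 7, 7] sum 25 len 4
[5, 7, 7, 5] sum 24 len 4
[7, 7, 5, 7] sum 26 len 4
[7, 5, 7, 3] sum 22 len 4
[5, 7, 3, 9] sum 24 len 4
[5, 7, 3, 9, 1] sum 25 len 5
[7, 3, 9, 1, 5] sum 25 len 5
[3, 9, 1, 5, 8] sum 26 len 5
Longest length seen: 5.

5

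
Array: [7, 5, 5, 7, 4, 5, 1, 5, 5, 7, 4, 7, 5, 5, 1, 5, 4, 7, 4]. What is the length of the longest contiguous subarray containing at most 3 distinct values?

Extend right; when distinct count exceeds 3, shrink from the left:
add 7: window [7] (1 distinct), len 1
add 5: window [7, 5] (2 distinct), len 2
add 5: window [7, 5, 5] (2 distinct), len 3
add 7: window [7, 5, 5, 7] (2 distinct), len 4
add 4: window [7, 5, 5, 7, 4] (3 distinct), len 5
add 5: window [7, 5, 5, 7, 4, 5] (3 distinct), len 6
add 1: window [4, 5, 1] (3 distinct), len 3
add 5: window [4, 5, 1, 5] (3 distinct), len 4
add 5: window [4, 5, 1, 5, 5] (3 distinct), len 5
add 7: window [5, 1, 5, 5, 7] (3 distinct), len 5
add 4: window [5, 5, 7, 4] (3 distinct), len 4
add 7: window [5, 5, 7, 4, 7] (3 distinct), len 5
add 5: window [5, 5, 7, 4, 7, 5] (3 distinct), len 6
add 5: window [5, 5, 7, 4, 7, 5, 5] (3 distinct), len 7
add 1: window [7, 5, 5, 1] (3 distinct), len 4
add 5: window [7, 5, 5, 1, 5] (3 distinct), len 5
add 4: window [5, 5, 1, 5, 4] (3 distinct), len 5
add 7: window [5, 4, 7] (3 distinct), len 3
add 4: window [5, 4, 7, 4] (3 distinct), len 4
Longest length with ≤3 distinct: 7.

7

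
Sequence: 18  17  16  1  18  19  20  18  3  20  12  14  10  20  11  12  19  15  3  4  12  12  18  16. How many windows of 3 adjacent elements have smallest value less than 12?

18 17 16 → min 16
17 16 1 → min 1  < 12 ✓
16 1 18 → min 1  < 12 ✓
1 18 19 → min 1  < 12 ✓
18 19 20 → min 18
19 20 18 → min 18
20 18 3 → min 3  < 12 ✓
18 3 20 → min 3  < 12 ✓
3 20 12 → min 3  < 12 ✓
20 12 14 → min 12
12 14 10 → min 10  < 12 ✓
14 10 20 → min 10  < 12 ✓
10 20 11 → min 10  < 12 ✓
20 11 12 → min 11  < 12 ✓
11 12 19 → min 11  < 12 ✓
12 19 15 → min 12
19 15 3 → min 3  < 12 ✓
15 3 4 → min 3  < 12 ✓
3 4 12 → min 3  < 12 ✓
4 12 12 → min 4  < 12 ✓
12 12 18 → min 12
12 18 16 → min 12
15 windows satisfy the condition.

15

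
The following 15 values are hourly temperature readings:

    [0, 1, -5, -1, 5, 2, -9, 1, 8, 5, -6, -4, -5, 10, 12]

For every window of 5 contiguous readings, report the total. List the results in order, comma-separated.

0 1 -5 -1 5 → sum 0
1 -5 -1 5 2 → sum 2
-5 -1 5 2 -9 → sum -8
-1 5 2 -9 1 → sum -2
5 2 -9 1 8 → sum 7
2 -9 1 8 5 → sum 7
-9 1 8 5 -6 → sum -1
1 8 5 -6 -4 → sum 4
8 5 -6 -4 -5 → sum -2
5 -6 -4 -5 10 → sum 0
-6 -4 -5 10 12 → sum 7

0, 2, -8, -2, 7, 7, -1, 4, -2, 0, 7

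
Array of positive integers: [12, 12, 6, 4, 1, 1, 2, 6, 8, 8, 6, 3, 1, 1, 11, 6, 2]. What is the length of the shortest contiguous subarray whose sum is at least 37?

7

add 12: running sum 12 < 37
add 12: running sum 24 < 37
add 6: running sum 30 < 37
add 4: running sum 34 < 37
add 1: running sum 35 < 37
add 1: running sum 36 < 37
end 6: [12, 12, 6, 4, 1, 1, 2] sum 38, len 7
end 7: [12, 12, 6, 4, 1, 1, 2, 6] sum 44, len 8
end 8: [12, 6, 4, 1, 1, 2, 6, 8] sum 40, len 8
end 9: [12, 6, 4, 1, 1, 2, 6, 8, 8] sum 48, len 9
end 10: [6, 4, 1, 1, 2, 6, 8, 8, 6] sum 42, len 9
end 11: [4, 1, 1, 2, 6, 8, 8, 6, 3] sum 39, len 9
end 12: [4, 1, 1, 2, 6, 8, 8, 6, 3, 1] sum 40, len 10
end 13: [1, 1, 2, 6, 8, 8, 6, 3, 1, 1] sum 37, len 10
end 14: [8, 8, 6, 3, 1, 1, 11] sum 38, len 7
end 15: [8, 8, 6, 3, 1, 1, 11, 6] sum 44, len 8
end 16: [8, 6, 3, 1, 1, 11, 6, 2] sum 38, len 8
Shortest qualifying length: 7.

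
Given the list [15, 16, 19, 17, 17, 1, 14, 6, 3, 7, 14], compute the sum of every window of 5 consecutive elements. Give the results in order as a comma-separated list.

[15, 16, 19, 17, 17] → sum 84
[16, 19, 17, 17, 1] → sum 70
[19, 17, 17, 1, 14] → sum 68
[17, 17, 1, 14, 6] → sum 55
[17, 1, 14, 6, 3] → sum 41
[1, 14, 6, 3, 7] → sum 31
[14, 6, 3, 7, 14] → sum 44

84, 70, 68, 55, 41, 31, 44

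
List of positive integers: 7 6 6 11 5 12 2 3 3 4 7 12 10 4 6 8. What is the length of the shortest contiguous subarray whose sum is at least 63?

10

Extend right; whenever the sum reaches 63, record the length and shrink from the left:
add 7: running sum 7 < 63
add 6: running sum 13 < 63
add 6: running sum 19 < 63
add 11: running sum 30 < 63
add 5: running sum 35 < 63
add 12: running sum 47 < 63
add 2: running sum 49 < 63
add 3: running sum 52 < 63
add 3: running sum 55 < 63
add 4: running sum 59 < 63
add 7: shortest ending here [7, 6, 6, 11, 5, 12, 2, 3, 3, 4, 7] sum 66, len 11
add 12: shortest ending here [6, 11, 5, 12, 2, 3, 3, 4, 7, 12] sum 65, len 10
add 10: shortest ending here [11, 5, 12, 2, 3, 3, 4, 7, 12, 10] sum 69, len 10
add 4: shortest ending here [11, 5, 12, 2, 3, 3, 4, 7, 12, 10, 4] sum 73, len 11
add 6: shortest ending here [12, 2, 3, 3, 4, 7, 12, 10, 4, 6] sum 63, len 10
add 8: shortest ending here [12, 2, 3, 3, 4, 7, 12, 10, 4, 6, 8] sum 71, len 11
Shortest qualifying length: 10.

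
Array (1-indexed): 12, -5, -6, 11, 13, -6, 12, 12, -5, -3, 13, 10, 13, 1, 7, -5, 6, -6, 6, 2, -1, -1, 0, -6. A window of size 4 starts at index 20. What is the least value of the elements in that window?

Elements at indices 20..23: 2, -1, -1, 0
min(2, -1, -1, 0) = -1

-1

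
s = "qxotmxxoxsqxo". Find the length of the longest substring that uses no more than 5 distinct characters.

9

Extend right; when distinct count exceeds 5, shrink from the left:
add q: window [q] (1 distinct), len 1
add x: window [q, x] (2 distinct), len 2
add o: window [q, x, o] (3 distinct), len 3
add t: window [q, x, o, t] (4 distinct), len 4
add m: window [q, x, o, t, m] (5 distinct), len 5
add x: window [q, x, o, t, m, x] (5 distinct), len 6
add x: window [q, x, o, t, m, x, x] (5 distinct), len 7
add o: window [q, x, o, t, m, x, x, o] (5 distinct), len 8
add x: window [q, x, o, t, m, x, x, o, x] (5 distinct), len 9
add s: window [x, o, t, m, x, x, o, x, s] (5 distinct), len 9
add q: window [m, x, x, o, x, s, q] (5 distinct), len 7
add x: window [m, x, x, o, x, s, q, x] (5 distinct), len 8
add o: window [m, x, x, o, x, s, q, x, o] (5 distinct), len 9
Longest length with ≤5 distinct: 9.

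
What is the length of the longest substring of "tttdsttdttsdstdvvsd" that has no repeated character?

4

add t: [t] len 1
add t (repeat t, move left end past it): [t] len 1
add t (repeat t, move left end past it): [t] len 1
add d: [t, d] len 2
add s: [t, d, s] len 3
add t (repeat t, move left end past it): [d, s, t] len 3
add t (repeat t, move left end past it): [t] len 1
add d: [t, d] len 2
add t (repeat t, move left end past it): [d, t] len 2
add t (repeat t, move left end past it): [t] len 1
add s: [t, s] len 2
add d: [t, s, d] len 3
add s (repeat s, move left end past it): [d, s] len 2
add t: [d, s, t] len 3
add d (repeat d, move left end past it): [s, t, d] len 3
add v: [s, t, d, v] len 4
add v (repeat v, move left end past it): [v] len 1
add s: [v, s] len 2
add d: [v, s, d] len 3
Longest all-distinct length: 4.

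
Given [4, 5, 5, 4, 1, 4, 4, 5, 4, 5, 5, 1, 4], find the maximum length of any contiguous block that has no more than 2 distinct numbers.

6

add 4: window [4] (1 distinct), len 1
add 5: window [4, 5] (2 distinct), len 2
add 5: window [4, 5, 5] (2 distinct), len 3
add 4: window [4, 5, 5, 4] (2 distinct), len 4
add 1: window [4, 1] (2 distinct), len 2
add 4: window [4, 1, 4] (2 distinct), len 3
add 4: window [4, 1, 4, 4] (2 distinct), len 4
add 5: window [4, 4, 5] (2 distinct), len 3
add 4: window [4, 4, 5, 4] (2 distinct), len 4
add 5: window [4, 4, 5, 4, 5] (2 distinct), len 5
add 5: window [4, 4, 5, 4, 5, 5] (2 distinct), len 6
add 1: window [5, 5, 1] (2 distinct), len 3
add 4: window [1, 4] (2 distinct), len 2
Longest length with ≤2 distinct: 6.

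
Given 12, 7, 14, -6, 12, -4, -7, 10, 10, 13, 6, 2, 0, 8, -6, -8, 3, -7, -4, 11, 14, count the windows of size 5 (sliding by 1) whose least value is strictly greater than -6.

3

[12, 7, 14, -6, 12] → min -6
[7, 14, -6, 12, -4] → min -6
[14, -6, 12, -4, -7] → min -7
[-6, 12, -4, -7, 10] → min -7
[12, -4, -7, 10, 10] → min -7
[-4, -7, 10, 10, 13] → min -7
[-7, 10, 10, 13, 6] → min -7
[10, 10, 13, 6, 2] → min 2  > -6 ✓
[10, 13, 6, 2, 0] → min 0  > -6 ✓
[13, 6, 2, 0, 8] → min 0  > -6 ✓
[6, 2, 0, 8, -6] → min -6
[2, 0, 8, -6, -8] → min -8
[0, 8, -6, -8, 3] → min -8
[8, -6, -8, 3, -7] → min -8
[-6, -8, 3, -7, -4] → min -8
[-8, 3, -7, -4, 11] → min -8
[3, -7, -4, 11, 14] → min -7
3 windows satisfy the condition.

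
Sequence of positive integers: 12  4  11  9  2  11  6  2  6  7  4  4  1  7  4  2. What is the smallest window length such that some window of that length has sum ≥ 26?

3

add 12: running sum 12 < 26
add 4: running sum 16 < 26
end 2: [12, 4, 11] sum 27, len 3
end 3: [12, 4, 11, 9] sum 36, len 4
end 4: [4, 11, 9, 2] sum 26, len 4
end 5: [11, 9, 2, 11] sum 33, len 4
end 6: [9, 2, 11, 6] sum 28, len 4
end 7: [9, 2, 11, 6, 2] sum 30, len 5
end 8: [2, 11, 6, 2, 6] sum 27, len 5
end 9: [11, 6, 2, 6, 7] sum 32, len 5
end 10: [11, 6, 2, 6, 7, 4] sum 36, len 6
end 11: [6, 2, 6, 7, 4, 4] sum 29, len 6
end 12: [6, 2, 6, 7, 4, 4, 1] sum 30, len 7
end 13: [6, 7, 4, 4, 1, 7] sum 29, len 6
end 14: [7, 4, 4, 1, 7, 4] sum 27, len 6
end 15: [7, 4, 4, 1, 7, 4, 2] sum 29, len 7
Shortest qualifying length: 3.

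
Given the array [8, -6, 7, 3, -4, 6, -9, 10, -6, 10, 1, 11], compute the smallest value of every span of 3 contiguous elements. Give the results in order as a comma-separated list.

-6, -6, -4, -4, -9, -9, -9, -6, -6, 1

[8, -6, 7] → min -6
[-6, 7, 3] → min -6
[7, 3, -4] → min -4
[3, -4, 6] → min -4
[-4, 6, -9] → min -9
[6, -9, 10] → min -9
[-9, 10, -6] → min -9
[10, -6, 10] → min -6
[-6, 10, 1] → min -6
[10, 1, 11] → min 1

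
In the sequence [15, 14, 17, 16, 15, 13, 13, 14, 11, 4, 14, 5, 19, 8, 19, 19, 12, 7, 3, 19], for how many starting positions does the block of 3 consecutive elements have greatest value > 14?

[15, 14, 17] → max 17  > 14 ✓
[14, 17, 16] → max 17  > 14 ✓
[17, 16, 15] → max 17  > 14 ✓
[16, 15, 13] → max 16  > 14 ✓
[15, 13, 13] → max 15  > 14 ✓
[13, 13, 14] → max 14
[13, 14, 11] → max 14
[14, 11, 4] → max 14
[11, 4, 14] → max 14
[4, 14, 5] → max 14
[14, 5, 19] → max 19  > 14 ✓
[5, 19, 8] → max 19  > 14 ✓
[19, 8, 19] → max 19  > 14 ✓
[8, 19, 19] → max 19  > 14 ✓
[19, 19, 12] → max 19  > 14 ✓
[19, 12, 7] → max 19  > 14 ✓
[12, 7, 3] → max 12
[7, 3, 19] → max 19  > 14 ✓
12 windows satisfy the condition.

12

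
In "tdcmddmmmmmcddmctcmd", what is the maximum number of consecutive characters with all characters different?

4

[t] len 1
[t, d] len 2
[t, d, c] len 3
[t, d, c, m] len 4
[c, m, d] len 3
[d] len 1
[d, m] len 2
[m] len 1
[m] len 1
[m] len 1
[m] len 1
[m, c] len 2
[m, c, d] len 3
[d] len 1
[d, m] len 2
[d, m, c] len 3
[d, m, c, t] len 4
[t, c] len 2
[t, c, m] len 3
[t, c, m, d] len 4
Longest all-distinct length: 4.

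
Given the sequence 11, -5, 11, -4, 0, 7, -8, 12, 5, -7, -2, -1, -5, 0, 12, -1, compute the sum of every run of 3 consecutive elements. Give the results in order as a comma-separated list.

17, 2, 7, 3, -1, 11, 9, 10, -4, -10, -8, -6, 7, 11

Sliding a size-3 window across the 16 values:
11 -5 11 → sum 17
-5 11 -4 → sum 2
11 -4 0 → sum 7
-4 0 7 → sum 3
0 7 -8 → sum -1
7 -8 12 → sum 11
-8 12 5 → sum 9
12 5 -7 → sum 10
5 -7 -2 → sum -4
-7 -2 -1 → sum -10
-2 -1 -5 → sum -8
-1 -5 0 → sum -6
-5 0 12 → sum 7
0 12 -1 → sum 11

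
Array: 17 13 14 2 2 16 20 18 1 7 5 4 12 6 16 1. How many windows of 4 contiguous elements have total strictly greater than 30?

17 13 14 2 → sum 46  > 30 ✓
13 14 2 2 → sum 31  > 30 ✓
14 2 2 16 → sum 34  > 30 ✓
2 2 16 20 → sum 40  > 30 ✓
2 16 20 18 → sum 56  > 30 ✓
16 20 18 1 → sum 55  > 30 ✓
20 18 1 7 → sum 46  > 30 ✓
18 1 7 5 → sum 31  > 30 ✓
1 7 5 4 → sum 17
7 5 4 12 → sum 28
5 4 12 6 → sum 27
4 12 6 16 → sum 38  > 30 ✓
12 6 16 1 → sum 35  > 30 ✓
10 windows satisfy the condition.

10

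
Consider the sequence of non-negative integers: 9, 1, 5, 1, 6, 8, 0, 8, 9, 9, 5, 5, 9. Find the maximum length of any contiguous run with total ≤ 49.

Extend to the right; shrink from the left whenever the sum exceeds 49:
[9] sum 9 len 1
[9, 1] sum 10 len 2
[9, 1, 5] sum 15 len 3
[9, 1, 5, 1] sum 16 len 4
[9, 1, 5, 1, 6] sum 22 len 5
[9, 1, 5, 1, 6, 8] sum 30 len 6
[9, 1, 5, 1, 6, 8, 0] sum 30 len 7
[9, 1, 5, 1, 6, 8, 0, 8] sum 38 len 8
[9, 1, 5, 1, 6, 8, 0, 8, 9] sum 47 len 9
[1, 5, 1, 6, 8, 0, 8, 9, 9] sum 47 len 9
[1, 6, 8, 0, 8, 9, 9, 5] sum 46 len 8
[8, 0, 8, 9, 9, 5, 5] sum 44 len 7
[0, 8, 9, 9, 5, 5, 9] sum 45 len 7
Longest length seen: 9.

9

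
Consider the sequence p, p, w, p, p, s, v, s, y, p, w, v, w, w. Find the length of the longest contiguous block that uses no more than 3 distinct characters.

6

add p: window [p] (1 distinct), len 1
add p: window [p, p] (1 distinct), len 2
add w: window [p, p, w] (2 distinct), len 3
add p: window [p, p, w, p] (2 distinct), len 4
add p: window [p, p, w, p, p] (2 distinct), len 5
add s: window [p, p, w, p, p, s] (3 distinct), len 6
add v: window [p, p, s, v] (3 distinct), len 4
add s: window [p, p, s, v, s] (3 distinct), len 5
add y: window [s, v, s, y] (3 distinct), len 4
add p: window [s, y, p] (3 distinct), len 3
add w: window [y, p, w] (3 distinct), len 3
add v: window [p, w, v] (3 distinct), len 3
add w: window [p, w, v, w] (3 distinct), len 4
add w: window [p, w, v, w, w] (3 distinct), len 5
Longest length with ≤3 distinct: 6.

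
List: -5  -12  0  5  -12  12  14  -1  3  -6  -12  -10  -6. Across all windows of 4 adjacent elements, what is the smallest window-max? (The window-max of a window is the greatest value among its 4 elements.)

-6

Window maxs for each of the 10 positions:
-5 -12 0 5 → max 5
-12 0 5 -12 → max 5
0 5 -12 12 → max 12
5 -12 12 14 → max 14
-12 12 14 -1 → max 14
12 14 -1 3 → max 14
14 -1 3 -6 → max 14
-1 3 -6 -12 → max 3
3 -6 -12 -10 → max 3
-6 -12 -10 -6 → max -6
Smallest of these is -6.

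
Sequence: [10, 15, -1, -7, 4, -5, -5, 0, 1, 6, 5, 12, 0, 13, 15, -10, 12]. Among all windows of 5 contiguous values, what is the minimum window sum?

(10, 15, -1, -7, 4) → sum 21
(15, -1, -7, 4, -5) → sum 6
(-1, -7, 4, -5, -5) → sum -14
(-7, 4, -5, -5, 0) → sum -13
(4, -5, -5, 0, 1) → sum -5
(-5, -5, 0, 1, 6) → sum -3
(-5, 0, 1, 6, 5) → sum 7
(0, 1, 6, 5, 12) → sum 24
(1, 6, 5, 12, 0) → sum 24
(6, 5, 12, 0, 13) → sum 36
(5, 12, 0, 13, 15) → sum 45
(12, 0, 13, 15, -10) → sum 30
(0, 13, 15, -10, 12) → sum 30
Minimum of these is -14.

-14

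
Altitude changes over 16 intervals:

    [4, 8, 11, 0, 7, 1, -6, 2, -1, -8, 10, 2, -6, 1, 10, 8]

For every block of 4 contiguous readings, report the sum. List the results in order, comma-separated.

23, 26, 19, 2, 4, -4, -13, 3, 3, -2, 7, 7, 13

Sliding a size-4 window across the 16 values:
4 8 11 0 → sum 23
8 11 0 7 → sum 26
11 0 7 1 → sum 19
0 7 1 -6 → sum 2
7 1 -6 2 → sum 4
1 -6 2 -1 → sum -4
-6 2 -1 -8 → sum -13
2 -1 -8 10 → sum 3
-1 -8 10 2 → sum 3
-8 10 2 -6 → sum -2
10 2 -6 1 → sum 7
2 -6 1 10 → sum 7
-6 1 10 8 → sum 13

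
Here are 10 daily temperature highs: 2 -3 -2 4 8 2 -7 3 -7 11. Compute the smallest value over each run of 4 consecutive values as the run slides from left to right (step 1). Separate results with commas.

[2, -3, -2, 4] → min -3
[-3, -2, 4, 8] → min -3
[-2, 4, 8, 2] → min -2
[4, 8, 2, -7] → min -7
[8, 2, -7, 3] → min -7
[2, -7, 3, -7] → min -7
[-7, 3, -7, 11] → min -7

-3, -3, -2, -7, -7, -7, -7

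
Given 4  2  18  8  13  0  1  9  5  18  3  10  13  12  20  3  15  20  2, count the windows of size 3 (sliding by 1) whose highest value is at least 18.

4 2 18 → max 18  ≥ 18 ✓
2 18 8 → max 18  ≥ 18 ✓
18 8 13 → max 18  ≥ 18 ✓
8 13 0 → max 13
13 0 1 → max 13
0 1 9 → max 9
1 9 5 → max 9
9 5 18 → max 18  ≥ 18 ✓
5 18 3 → max 18  ≥ 18 ✓
18 3 10 → max 18  ≥ 18 ✓
3 10 13 → max 13
10 13 12 → max 13
13 12 20 → max 20  ≥ 18 ✓
12 20 3 → max 20  ≥ 18 ✓
20 3 15 → max 20  ≥ 18 ✓
3 15 20 → max 20  ≥ 18 ✓
15 20 2 → max 20  ≥ 18 ✓
11 windows satisfy the condition.

11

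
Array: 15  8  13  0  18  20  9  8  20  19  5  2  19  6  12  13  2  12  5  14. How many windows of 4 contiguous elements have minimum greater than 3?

(15, 8, 13, 0) → min 0
(8, 13, 0, 18) → min 0
(13, 0, 18, 20) → min 0
(0, 18, 20, 9) → min 0
(18, 20, 9, 8) → min 8  > 3 ✓
(20, 9, 8, 20) → min 8  > 3 ✓
(9, 8, 20, 19) → min 8  > 3 ✓
(8, 20, 19, 5) → min 5  > 3 ✓
(20, 19, 5, 2) → min 2
(19, 5, 2, 19) → min 2
(5, 2, 19, 6) → min 2
(2, 19, 6, 12) → min 2
(19, 6, 12, 13) → min 6  > 3 ✓
(6, 12, 13, 2) → min 2
(12, 13, 2, 12) → min 2
(13, 2, 12, 5) → min 2
(2, 12, 5, 14) → min 2
5 windows satisfy the condition.

5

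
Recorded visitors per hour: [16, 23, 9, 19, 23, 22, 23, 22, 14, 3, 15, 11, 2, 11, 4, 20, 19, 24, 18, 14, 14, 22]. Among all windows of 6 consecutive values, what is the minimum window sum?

(16, 23, 9, 19, 23, 22) → sum 112
(23, 9, 19, 23, 22, 23) → sum 119
(9, 19, 23, 22, 23, 22) → sum 118
(19, 23, 22, 23, 22, 14) → sum 123
(23, 22, 23, 22, 14, 3) → sum 107
(22, 23, 22, 14, 3, 15) → sum 99
(23, 22, 14, 3, 15, 11) → sum 88
(22, 14, 3, 15, 11, 2) → sum 67
(14, 3, 15, 11, 2, 11) → sum 56
(3, 15, 11, 2, 11, 4) → sum 46
(15, 11, 2, 11, 4, 20) → sum 63
(11, 2, 11, 4, 20, 19) → sum 67
(2, 11, 4, 20, 19, 24) → sum 80
(11, 4, 20, 19, 24, 18) → sum 96
(4, 20, 19, 24, 18, 14) → sum 99
(20, 19, 24, 18, 14, 14) → sum 109
(19, 24, 18, 14, 14, 22) → sum 111
Minimum of these is 46.

46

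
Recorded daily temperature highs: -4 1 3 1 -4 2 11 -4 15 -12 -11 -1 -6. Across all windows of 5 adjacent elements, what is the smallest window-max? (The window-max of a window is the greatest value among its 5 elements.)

3

(-4, 1, 3, 1, -4) → max 3
(1, 3, 1, -4, 2) → max 3
(3, 1, -4, 2, 11) → max 11
(1, -4, 2, 11, -4) → max 11
(-4, 2, 11, -4, 15) → max 15
(2, 11, -4, 15, -12) → max 15
(11, -4, 15, -12, -11) → max 15
(-4, 15, -12, -11, -1) → max 15
(15, -12, -11, -1, -6) → max 15
Smallest of these is 3.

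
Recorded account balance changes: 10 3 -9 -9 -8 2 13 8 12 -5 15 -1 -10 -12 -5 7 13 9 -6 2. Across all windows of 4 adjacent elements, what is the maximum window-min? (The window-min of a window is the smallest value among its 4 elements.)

2

(10, 3, -9, -9) → min -9
(3, -9, -9, -8) → min -9
(-9, -9, -8, 2) → min -9
(-9, -8, 2, 13) → min -9
(-8, 2, 13, 8) → min -8
(2, 13, 8, 12) → min 2
(13, 8, 12, -5) → min -5
(8, 12, -5, 15) → min -5
(12, -5, 15, -1) → min -5
(-5, 15, -1, -10) → min -10
(15, -1, -10, -12) → min -12
(-1, -10, -12, -5) → min -12
(-10, -12, -5, 7) → min -12
(-12, -5, 7, 13) → min -12
(-5, 7, 13, 9) → min -5
(7, 13, 9, -6) → min -6
(13, 9, -6, 2) → min -6
Maximum of these is 2.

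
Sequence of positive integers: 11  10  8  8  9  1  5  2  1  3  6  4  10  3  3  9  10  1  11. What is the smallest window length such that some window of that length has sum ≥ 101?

add 11: running sum 11 < 101
add 10: running sum 21 < 101
add 8: running sum 29 < 101
add 8: running sum 37 < 101
add 9: running sum 46 < 101
add 1: running sum 47 < 101
add 5: running sum 52 < 101
add 2: running sum 54 < 101
add 1: running sum 55 < 101
add 3: running sum 58 < 101
add 6: running sum 64 < 101
add 4: running sum 68 < 101
add 10: running sum 78 < 101
add 3: running sum 81 < 101
add 3: running sum 84 < 101
add 9: running sum 93 < 101
add 10: shortest ending here [11, 10, 8, 8, 9, 1, 5, 2, 1, 3, 6, 4, 10, 3, 3, 9, 10] sum 103, len 17
add 1: shortest ending here [11, 10, 8, 8, 9, 1, 5, 2, 1, 3, 6, 4, 10, 3, 3, 9, 10, 1] sum 104, len 18
add 11: shortest ending here [10, 8, 8, 9, 1, 5, 2, 1, 3, 6, 4, 10, 3, 3, 9, 10, 1, 11] sum 104, len 18
Shortest qualifying length: 17.

17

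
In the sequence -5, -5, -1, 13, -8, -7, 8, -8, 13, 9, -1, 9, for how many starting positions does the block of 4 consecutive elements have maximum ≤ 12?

[-5, -5, -1, 13] → max 13
[-5, -1, 13, -8] → max 13
[-1, 13, -8, -7] → max 13
[13, -8, -7, 8] → max 13
[-8, -7, 8, -8] → max 8  ≤ 12 ✓
[-7, 8, -8, 13] → max 13
[8, -8, 13, 9] → max 13
[-8, 13, 9, -1] → max 13
[13, 9, -1, 9] → max 13
1 window satisfy the condition.

1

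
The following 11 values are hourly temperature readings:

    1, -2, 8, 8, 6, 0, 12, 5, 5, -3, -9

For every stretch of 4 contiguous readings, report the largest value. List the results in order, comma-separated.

8, 8, 8, 12, 12, 12, 12, 5

Sliding a size-4 window across the 11 values:
1 -2 8 8 → max 8
-2 8 8 6 → max 8
8 8 6 0 → max 8
8 6 0 12 → max 12
6 0 12 5 → max 12
0 12 5 5 → max 12
12 5 5 -3 → max 12
5 5 -3 -9 → max 5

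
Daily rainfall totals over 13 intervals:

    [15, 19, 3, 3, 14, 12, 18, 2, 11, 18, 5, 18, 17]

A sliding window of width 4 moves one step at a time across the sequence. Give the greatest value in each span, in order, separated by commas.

[15, 19, 3, 3] → max 19
[19, 3, 3, 14] → max 19
[3, 3, 14, 12] → max 14
[3, 14, 12, 18] → max 18
[14, 12, 18, 2] → max 18
[12, 18, 2, 11] → max 18
[18, 2, 11, 18] → max 18
[2, 11, 18, 5] → max 18
[11, 18, 5, 18] → max 18
[18, 5, 18, 17] → max 18

19, 19, 14, 18, 18, 18, 18, 18, 18, 18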